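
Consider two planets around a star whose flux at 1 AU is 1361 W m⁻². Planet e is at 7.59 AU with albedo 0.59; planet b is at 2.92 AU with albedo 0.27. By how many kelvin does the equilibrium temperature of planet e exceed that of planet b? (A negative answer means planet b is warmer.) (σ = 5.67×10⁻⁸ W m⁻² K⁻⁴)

T_eq = [S₀(1−A)/(4σd²)]^(1/4), so T ∝ (1−A)^(1/4) / √d.
T₁ = [1361×0.41/(4×5.67×10⁻⁸×7.59²)]^(1/4) = 80.84 K.
T₂ = [1361×0.73/(4×5.67×10⁻⁸×2.92²)]^(1/4) = 150.55 K.

ΔT ≈ -69.7 K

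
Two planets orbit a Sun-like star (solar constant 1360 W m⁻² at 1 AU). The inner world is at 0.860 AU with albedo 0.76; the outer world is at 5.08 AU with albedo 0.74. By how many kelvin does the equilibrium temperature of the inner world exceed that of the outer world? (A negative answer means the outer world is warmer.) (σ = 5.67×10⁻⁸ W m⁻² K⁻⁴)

ΔT ≈ 121.9 K

T_eq = [S₀(1−A)/(4σd²)]^(1/4), so T ∝ (1−A)^(1/4) / √d.
T₁ = [1360×0.24/(4×5.67×10⁻⁸×0.860²)]^(1/4) = 210.03 K.
T₂ = [1360×0.26/(4×5.67×10⁻⁸×5.08²)]^(1/4) = 88.16 K.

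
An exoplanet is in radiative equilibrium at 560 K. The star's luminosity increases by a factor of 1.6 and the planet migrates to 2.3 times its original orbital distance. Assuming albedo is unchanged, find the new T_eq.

T_eq ∝ L^(1/4) · d^(−1/2).
T′ = 560 × 1.6^(1/4) / 2.3^(1/2) = 415 K.

T_eq ≈ 415 K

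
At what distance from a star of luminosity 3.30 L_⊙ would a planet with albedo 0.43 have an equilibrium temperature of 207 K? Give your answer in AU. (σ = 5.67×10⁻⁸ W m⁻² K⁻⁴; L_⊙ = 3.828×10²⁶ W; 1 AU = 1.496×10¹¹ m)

L = 3.30 × 3.828×10²⁶ = 1.26×10²⁷ W.
From T_eq⁴ = L(1−A)/(16πσd²): d = √[L(1−A)/(16πσT_eq⁴)].
d = √[1.26×10²⁷ × 0.57 / (16π × 5.67×10⁻⁸ × (207)⁴)] = 3.71×10¹¹ m = 2.48 AU.

d ≈ 2.48 AU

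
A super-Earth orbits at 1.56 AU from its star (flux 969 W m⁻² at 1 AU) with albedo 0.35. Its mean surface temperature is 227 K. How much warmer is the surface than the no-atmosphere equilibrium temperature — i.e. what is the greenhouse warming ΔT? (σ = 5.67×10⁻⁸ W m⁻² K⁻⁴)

S = 969/1.56² = 398.2 W m⁻².
T_eq = [S(1−A)/(4σ)]^(1/4) = [398.2×0.65/(4×5.67×10⁻⁸)]^(1/4) = 183.8 K.
ΔT = T_surf − T_eq = 227 − 183.8.

ΔT ≈ 43.2 K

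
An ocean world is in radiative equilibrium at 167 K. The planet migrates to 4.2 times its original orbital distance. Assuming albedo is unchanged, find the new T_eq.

T_eq ∝ L^(1/4) · d^(−1/2).
T′ = 167 / 4.2^(1/2) = 81.5 K.

T_eq ≈ 81.5 K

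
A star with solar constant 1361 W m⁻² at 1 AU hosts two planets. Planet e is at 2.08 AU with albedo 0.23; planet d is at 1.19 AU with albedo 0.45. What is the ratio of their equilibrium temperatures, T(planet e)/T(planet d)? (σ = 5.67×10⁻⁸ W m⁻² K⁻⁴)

T_eq = [S₀(1−A)/(4σd²)]^(1/4), so T ∝ (1−A)^(1/4) / √d.
T₁ = [1361×0.77/(4×5.67×10⁻⁸×2.08²)]^(1/4) = 180.78 K.
T₂ = [1361×0.55/(4×5.67×10⁻⁸×1.19²)]^(1/4) = 219.72 K.

T₁/T₂ ≈ 0.823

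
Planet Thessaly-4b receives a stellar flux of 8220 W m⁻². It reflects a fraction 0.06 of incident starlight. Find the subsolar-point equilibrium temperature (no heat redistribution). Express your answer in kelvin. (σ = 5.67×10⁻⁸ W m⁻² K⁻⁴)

At the subsolar point the surface absorbs S(1−A) and emits σT⁴ per unit area — no factor of 4, since only the local patch is in balance.
T = [8220 × 0.94 / 5.67×10⁻⁸]^(1/4) = (1.36×10¹¹)^(1/4) = 608 K.

T_ss ≈ 608 K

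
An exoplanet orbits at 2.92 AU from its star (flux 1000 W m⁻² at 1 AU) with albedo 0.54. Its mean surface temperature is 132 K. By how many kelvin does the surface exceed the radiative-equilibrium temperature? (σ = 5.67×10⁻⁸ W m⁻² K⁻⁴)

S = 1000/2.92² = 117.3 W m⁻².
T_eq = [S(1−A)/(4σ)]^(1/4) = [117.3×0.46/(4×5.67×10⁻⁸)]^(1/4) = 124.2 K.
ΔT = T_surf − T_eq = 132 − 124.2.

ΔT ≈ 7.8 K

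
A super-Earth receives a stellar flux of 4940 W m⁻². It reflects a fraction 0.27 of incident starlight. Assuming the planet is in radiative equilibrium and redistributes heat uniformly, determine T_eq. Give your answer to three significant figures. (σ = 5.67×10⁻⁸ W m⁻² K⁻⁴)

T_eq ≈ 355 K

Energy balance: absorbed = emitted ⇒ πR²·S(1−A) = 4πR²·σT_eq⁴, so T_eq⁴ = S(1−A)/(4σ).
T_eq = [4940 × 0.73 / (4 × 5.67×10⁻⁸)]^(1/4) = (1.59×10¹⁰)^(1/4) = 355 K.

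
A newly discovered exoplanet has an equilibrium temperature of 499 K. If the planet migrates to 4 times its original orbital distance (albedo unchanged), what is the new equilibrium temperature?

T_eq ∝ L^(1/4) · d^(−1/2).
T′ = 499 / 4^(1/2) = 250 K.

T_eq ≈ 250 K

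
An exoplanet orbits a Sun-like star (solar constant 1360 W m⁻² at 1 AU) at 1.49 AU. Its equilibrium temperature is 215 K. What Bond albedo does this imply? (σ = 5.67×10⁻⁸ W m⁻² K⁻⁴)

A ≈ 0.21

Flux at 1.49 AU: S = 1360/1.49² = 613 W m⁻².
From T_eq⁴ = S(1−A)/(4σ): 1−A = 4σT_eq⁴/S.
1−A = 4 × 5.67×10⁻⁸ × (215)⁴ / 613 = 0.791.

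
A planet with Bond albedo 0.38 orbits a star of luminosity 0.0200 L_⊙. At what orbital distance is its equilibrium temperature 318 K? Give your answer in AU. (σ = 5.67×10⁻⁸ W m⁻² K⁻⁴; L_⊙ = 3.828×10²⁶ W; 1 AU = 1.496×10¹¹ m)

L = 0.0200 × 3.828×10²⁶ = 7.66×10²⁴ W.
From T_eq⁴ = L(1−A)/(16πσd²): d = √[L(1−A)/(16πσT_eq⁴)].
d = √[7.66×10²⁴ × 0.62 / (16π × 5.67×10⁻⁸ × (318)⁴)] = 1.28×10¹⁰ m = 0.0853 AU.

d ≈ 0.0853 AU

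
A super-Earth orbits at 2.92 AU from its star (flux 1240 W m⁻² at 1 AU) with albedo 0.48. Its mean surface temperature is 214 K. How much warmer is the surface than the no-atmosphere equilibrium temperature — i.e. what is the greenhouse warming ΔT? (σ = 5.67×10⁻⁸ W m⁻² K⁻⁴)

ΔT ≈ 78.9 K

S = 1240/2.92² = 145.4 W m⁻².
T_eq = [S(1−A)/(4σ)]^(1/4) = [145.4×0.52/(4×5.67×10⁻⁸)]^(1/4) = 135.1 K.
ΔT = T_surf − T_eq = 214 − 135.1.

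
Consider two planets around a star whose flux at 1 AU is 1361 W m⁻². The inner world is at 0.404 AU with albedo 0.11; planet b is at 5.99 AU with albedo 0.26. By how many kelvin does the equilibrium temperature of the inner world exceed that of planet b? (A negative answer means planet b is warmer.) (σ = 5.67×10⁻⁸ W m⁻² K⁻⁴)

T_eq = [S₀(1−A)/(4σd²)]^(1/4), so T ∝ (1−A)^(1/4) / √d.
T₁ = [1361×0.89/(4×5.67×10⁻⁸×0.404²)]^(1/4) = 425.31 K.
T₂ = [1361×0.74/(4×5.67×10⁻⁸×5.99²)]^(1/4) = 105.47 K.

ΔT ≈ 319.8 K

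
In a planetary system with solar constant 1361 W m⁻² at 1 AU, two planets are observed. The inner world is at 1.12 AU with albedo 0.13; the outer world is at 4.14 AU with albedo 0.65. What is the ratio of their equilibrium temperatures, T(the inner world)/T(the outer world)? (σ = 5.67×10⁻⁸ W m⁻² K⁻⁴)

T_eq = [S₀(1−A)/(4σd²)]^(1/4), so T ∝ (1−A)^(1/4) / √d.
T₁ = [1361×0.87/(4×5.67×10⁻⁸×1.12²)]^(1/4) = 253.99 K.
T₂ = [1361×0.35/(4×5.67×10⁻⁸×4.14²)]^(1/4) = 105.21 K.

T₁/T₂ ≈ 2.414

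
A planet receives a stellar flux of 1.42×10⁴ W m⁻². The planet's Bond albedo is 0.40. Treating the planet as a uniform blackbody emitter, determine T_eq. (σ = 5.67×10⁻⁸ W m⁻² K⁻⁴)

Energy balance: absorbed = emitted ⇒ πR²·S(1−A) = 4πR²·σT_eq⁴, so T_eq⁴ = S(1−A)/(4σ).
T_eq = [1.42×10⁴ × 0.60 / (4 × 5.67×10⁻⁸)]^(1/4) = (3.76×10¹⁰)^(1/4) = 440 K.

T_eq ≈ 440 K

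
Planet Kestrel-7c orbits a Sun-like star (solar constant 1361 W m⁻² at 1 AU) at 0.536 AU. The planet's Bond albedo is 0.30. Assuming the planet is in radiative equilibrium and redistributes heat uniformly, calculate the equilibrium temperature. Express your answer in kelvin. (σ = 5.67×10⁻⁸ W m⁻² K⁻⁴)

Flux at 0.536 AU: S = 1361/0.536² = 4740 W m⁻².
Energy balance: absorbed = emitted ⇒ πR²·S(1−A) = 4πR²·σT_eq⁴, so T_eq⁴ = S(1−A)/(4σ).
T_eq = [4740 × 0.70 / (4 × 5.67×10⁻⁸)]^(1/4) = (1.46×10¹⁰)^(1/4) = 348 K.

T_eq ≈ 348 K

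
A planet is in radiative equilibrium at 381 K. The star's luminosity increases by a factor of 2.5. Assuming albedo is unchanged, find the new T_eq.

T_eq ∝ L^(1/4) · d^(−1/2).
T′ = 381 × 2.5^(1/4) = 479 K.

T_eq ≈ 479 K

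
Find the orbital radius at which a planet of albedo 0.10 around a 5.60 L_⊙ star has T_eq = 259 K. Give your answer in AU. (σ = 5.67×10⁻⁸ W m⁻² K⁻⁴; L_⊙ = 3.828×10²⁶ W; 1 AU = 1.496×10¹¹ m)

d ≈ 2.59 AU

L = 5.60 × 3.828×10²⁶ = 2.14×10²⁷ W.
From T_eq⁴ = L(1−A)/(16πσd²): d = √[L(1−A)/(16πσT_eq⁴)].
d = √[2.14×10²⁷ × 0.90 / (16π × 5.67×10⁻⁸ × (259)⁴)] = 3.88×10¹¹ m = 2.59 AU.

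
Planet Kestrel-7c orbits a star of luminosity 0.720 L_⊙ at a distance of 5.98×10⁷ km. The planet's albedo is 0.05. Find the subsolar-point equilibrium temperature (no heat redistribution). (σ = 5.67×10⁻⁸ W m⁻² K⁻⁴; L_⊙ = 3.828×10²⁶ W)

T_ss ≈ 566 K

d = 5.98×10⁷ km = 5.98×10¹⁰ m.
L = 0.720 × 3.828×10²⁶ = 2.76×10²⁶ W.
Flux: S = L/(4πd²) = 2.76×10²⁶/(4π×(5.98×10¹⁰)²) = 6130 W m⁻².
At the subsolar point the surface absorbs S(1−A) and emits σT⁴ per unit area — no factor of 4, since only the local patch is in balance.
T = [6130 × 0.95 / 5.67×10⁻⁸]^(1/4) = (1.03×10¹¹)^(1/4) = 566 K.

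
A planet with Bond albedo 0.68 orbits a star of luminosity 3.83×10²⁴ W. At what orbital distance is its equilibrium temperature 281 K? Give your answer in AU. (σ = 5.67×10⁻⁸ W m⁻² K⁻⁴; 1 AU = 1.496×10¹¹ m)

From T_eq⁴ = L(1−A)/(16πσd²): d = √[L(1−A)/(16πσT_eq⁴)].
d = √[3.83×10²⁴ × 0.32 / (16π × 5.67×10⁻⁸ × (281)⁴)] = 8.30×10⁹ m = 0.0555 AU.

d ≈ 0.0555 AU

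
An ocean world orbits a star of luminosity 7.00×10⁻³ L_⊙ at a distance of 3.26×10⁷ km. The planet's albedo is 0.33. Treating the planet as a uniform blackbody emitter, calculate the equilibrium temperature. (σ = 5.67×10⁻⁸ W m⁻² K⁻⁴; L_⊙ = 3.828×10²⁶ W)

d = 3.26×10⁷ km = 3.26×10¹⁰ m.
L = 7.00×10⁻³ × 3.828×10²⁶ = 2.68×10²⁴ W.
Flux: S = L/(4πd²) = 2.68×10²⁴/(4π×(3.26×10¹⁰)²) = 201 W m⁻².
Energy balance: absorbed = emitted ⇒ πR²·S(1−A) = 4πR²·σT_eq⁴, so T_eq⁴ = S(1−A)/(4σ).
T_eq = [201 × 0.67 / (4 × 5.67×10⁻⁸)]^(1/4) = (5.93×10⁸)^(1/4) = 156 K.

T_eq ≈ 156 K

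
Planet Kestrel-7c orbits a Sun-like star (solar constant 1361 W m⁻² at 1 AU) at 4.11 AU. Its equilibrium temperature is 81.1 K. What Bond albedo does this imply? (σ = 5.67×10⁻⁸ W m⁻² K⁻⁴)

Flux at 4.11 AU: S = 1361/4.11² = 80.6 W m⁻².
From T_eq⁴ = S(1−A)/(4σ): 1−A = 4σT_eq⁴/S.
1−A = 4 × 5.67×10⁻⁸ × (81.1)⁴ / 80.6 = 0.122.

A ≈ 0.88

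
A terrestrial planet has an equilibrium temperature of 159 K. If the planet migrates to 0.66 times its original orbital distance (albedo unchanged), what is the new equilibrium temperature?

T_eq ∝ L^(1/4) · d^(−1/2).
T′ = 159 / 0.66^(1/2) = 196 K.

T_eq ≈ 196 K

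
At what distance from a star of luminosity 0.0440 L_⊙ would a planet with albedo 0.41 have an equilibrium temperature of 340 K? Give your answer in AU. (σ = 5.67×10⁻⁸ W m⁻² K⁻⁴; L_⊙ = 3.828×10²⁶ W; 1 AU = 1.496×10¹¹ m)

L = 0.0440 × 3.828×10²⁶ = 1.68×10²⁵ W.
From T_eq⁴ = L(1−A)/(16πσd²): d = √[L(1−A)/(16πσT_eq⁴)].
d = √[1.68×10²⁵ × 0.59 / (16π × 5.67×10⁻⁸ × (340)⁴)] = 1.62×10¹⁰ m = 0.108 AU.

d ≈ 0.108 AU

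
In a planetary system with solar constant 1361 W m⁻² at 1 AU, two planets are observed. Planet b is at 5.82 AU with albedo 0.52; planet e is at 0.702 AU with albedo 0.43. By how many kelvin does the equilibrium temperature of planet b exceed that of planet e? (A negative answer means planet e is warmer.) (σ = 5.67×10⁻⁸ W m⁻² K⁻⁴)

T_eq = [S₀(1−A)/(4σd²)]^(1/4), so T ∝ (1−A)^(1/4) / √d.
T₁ = [1361×0.48/(4×5.67×10⁻⁸×5.82²)]^(1/4) = 96.03 K.
T₂ = [1361×0.57/(4×5.67×10⁻⁸×0.702²)]^(1/4) = 288.64 K.

ΔT ≈ -192.6 K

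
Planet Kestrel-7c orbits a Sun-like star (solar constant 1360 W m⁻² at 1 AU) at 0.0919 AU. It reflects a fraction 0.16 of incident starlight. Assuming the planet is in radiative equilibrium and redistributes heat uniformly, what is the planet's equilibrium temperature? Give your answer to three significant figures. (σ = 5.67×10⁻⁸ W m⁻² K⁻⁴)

Flux at 0.0919 AU: S = 1360/0.0919² = 1.61×10⁵ W m⁻².
Energy balance: absorbed = emitted ⇒ πR²·S(1−A) = 4πR²·σT_eq⁴, so T_eq⁴ = S(1−A)/(4σ).
T_eq = [1.61×10⁵ × 0.84 / (4 × 5.67×10⁻⁸)]^(1/4) = (5.96×10¹¹)^(1/4) = 879 K.

T_eq ≈ 879 K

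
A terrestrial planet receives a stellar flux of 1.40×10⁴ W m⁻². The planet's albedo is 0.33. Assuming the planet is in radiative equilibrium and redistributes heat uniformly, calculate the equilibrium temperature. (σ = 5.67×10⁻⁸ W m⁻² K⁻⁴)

T_eq ≈ 451 K

Energy balance: absorbed = emitted ⇒ πR²·S(1−A) = 4πR²·σT_eq⁴, so T_eq⁴ = S(1−A)/(4σ).
T_eq = [1.40×10⁴ × 0.67 / (4 × 5.67×10⁻⁸)]^(1/4) = (4.14×10¹⁰)^(1/4) = 451 K.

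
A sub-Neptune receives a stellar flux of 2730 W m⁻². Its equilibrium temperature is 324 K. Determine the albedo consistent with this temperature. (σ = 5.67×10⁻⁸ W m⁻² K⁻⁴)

A ≈ 0.08

From T_eq⁴ = S(1−A)/(4σ): 1−A = 4σT_eq⁴/S.
1−A = 4 × 5.67×10⁻⁸ × (324)⁴ / 2730 = 0.916.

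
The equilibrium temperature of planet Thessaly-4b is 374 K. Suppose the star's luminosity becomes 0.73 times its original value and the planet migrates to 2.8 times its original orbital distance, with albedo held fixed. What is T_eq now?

T_eq ≈ 207 K

T_eq ∝ L^(1/4) · d^(−1/2).
T′ = 374 × 0.73^(1/4) / 2.8^(1/2) = 207 K.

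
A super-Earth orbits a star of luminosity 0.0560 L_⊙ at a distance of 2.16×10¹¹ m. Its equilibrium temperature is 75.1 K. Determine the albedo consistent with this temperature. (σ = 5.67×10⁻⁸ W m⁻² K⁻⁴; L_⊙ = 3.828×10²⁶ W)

L = 0.0560 × 3.828×10²⁶ = 2.14×10²⁵ W.
Flux: S = L/(4πd²) = 2.14×10²⁵/(4π×(2.16×10¹¹)²) = 36.6 W m⁻².
From T_eq⁴ = S(1−A)/(4σ): 1−A = 4σT_eq⁴/S.
1−A = 4 × 5.67×10⁻⁸ × (75.1)⁴ / 36.6 = 0.197.

A ≈ 0.80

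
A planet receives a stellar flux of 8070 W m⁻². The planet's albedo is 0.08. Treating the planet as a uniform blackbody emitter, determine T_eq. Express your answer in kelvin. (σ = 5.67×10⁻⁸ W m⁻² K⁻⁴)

Energy balance: absorbed = emitted ⇒ πR²·S(1−A) = 4πR²·σT_eq⁴, so T_eq⁴ = S(1−A)/(4σ).
T_eq = [8070 × 0.92 / (4 × 5.67×10⁻⁸)]^(1/4) = (3.27×10¹⁰)^(1/4) = 425 K.

T_eq ≈ 425 K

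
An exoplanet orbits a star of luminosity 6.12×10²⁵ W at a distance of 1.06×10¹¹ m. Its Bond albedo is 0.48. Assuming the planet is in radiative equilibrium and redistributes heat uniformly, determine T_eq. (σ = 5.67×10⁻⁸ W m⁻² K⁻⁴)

Flux: S = L/(4πd²) = 6.12×10²⁵/(4π×(1.06×10¹¹)²) = 433 W m⁻².
Energy balance: absorbed = emitted ⇒ πR²·S(1−A) = 4πR²·σT_eq⁴, so T_eq⁴ = S(1−A)/(4σ).
T_eq = [433 × 0.52 / (4 × 5.67×10⁻⁸)]^(1/4) = (9.94×10⁸)^(1/4) = 178 K.

T_eq ≈ 178 K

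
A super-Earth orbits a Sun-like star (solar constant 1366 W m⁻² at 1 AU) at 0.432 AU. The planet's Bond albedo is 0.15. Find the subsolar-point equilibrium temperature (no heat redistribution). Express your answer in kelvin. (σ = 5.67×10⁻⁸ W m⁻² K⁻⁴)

T_ss ≈ 576 K

Flux at 0.432 AU: S = 1366/0.432² = 7320 W m⁻².
At the subsolar point the surface absorbs S(1−A) and emits σT⁴ per unit area — no factor of 4, since only the local patch is in balance.
T = [7320 × 0.85 / 5.67×10⁻⁸]^(1/4) = (1.10×10¹¹)^(1/4) = 576 K.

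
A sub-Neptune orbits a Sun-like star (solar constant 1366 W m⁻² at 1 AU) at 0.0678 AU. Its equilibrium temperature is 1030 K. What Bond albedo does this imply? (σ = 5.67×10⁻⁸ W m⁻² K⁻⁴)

A ≈ 0.14

Flux at 0.0678 AU: S = 1366/0.0678² = 2.97×10⁵ W m⁻².
From T_eq⁴ = S(1−A)/(4σ): 1−A = 4σT_eq⁴/S.
1−A = 4 × 5.67×10⁻⁸ × (1030)⁴ / 2.97×10⁵ = 0.859.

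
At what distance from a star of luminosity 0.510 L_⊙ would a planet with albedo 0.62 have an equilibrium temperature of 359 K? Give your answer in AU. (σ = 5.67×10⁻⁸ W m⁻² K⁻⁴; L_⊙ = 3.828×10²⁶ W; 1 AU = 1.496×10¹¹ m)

d ≈ 0.265 AU

L = 0.510 × 3.828×10²⁶ = 1.95×10²⁶ W.
From T_eq⁴ = L(1−A)/(16πσd²): d = √[L(1−A)/(16πσT_eq⁴)].
d = √[1.95×10²⁶ × 0.38 / (16π × 5.67×10⁻⁸ × (359)⁴)] = 3.96×10¹⁰ m = 0.265 AU.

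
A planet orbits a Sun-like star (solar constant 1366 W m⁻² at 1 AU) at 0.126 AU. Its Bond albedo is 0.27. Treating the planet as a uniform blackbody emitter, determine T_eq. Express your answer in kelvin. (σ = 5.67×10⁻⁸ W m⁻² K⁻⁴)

Flux at 0.126 AU: S = 1366/0.126² = 8.60×10⁴ W m⁻².
Energy balance: absorbed = emitted ⇒ πR²·S(1−A) = 4πR²·σT_eq⁴, so T_eq⁴ = S(1−A)/(4σ).
T_eq = [8.60×10⁴ × 0.73 / (4 × 5.67×10⁻⁸)]^(1/4) = (2.77×10¹¹)^(1/4) = 725 K.

T_eq ≈ 725 K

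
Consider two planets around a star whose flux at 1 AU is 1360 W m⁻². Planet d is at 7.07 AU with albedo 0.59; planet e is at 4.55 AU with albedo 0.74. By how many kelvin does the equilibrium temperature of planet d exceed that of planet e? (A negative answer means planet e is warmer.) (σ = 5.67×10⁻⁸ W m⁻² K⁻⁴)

T_eq = [S₀(1−A)/(4σd²)]^(1/4), so T ∝ (1−A)^(1/4) / √d.
T₁ = [1360×0.41/(4×5.67×10⁻⁸×7.07²)]^(1/4) = 83.75 K.
T₂ = [1360×0.26/(4×5.67×10⁻⁸×4.55²)]^(1/4) = 93.16 K.

ΔT ≈ -9.4 K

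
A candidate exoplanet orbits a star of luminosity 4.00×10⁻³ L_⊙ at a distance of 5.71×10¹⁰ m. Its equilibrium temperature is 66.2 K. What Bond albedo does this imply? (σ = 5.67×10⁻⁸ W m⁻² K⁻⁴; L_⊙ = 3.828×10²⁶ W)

L = 4.00×10⁻³ × 3.828×10²⁶ = 1.53×10²⁴ W.
Flux: S = L/(4πd²) = 1.53×10²⁴/(4π×(5.71×10¹⁰)²) = 37.4 W m⁻².
From T_eq⁴ = S(1−A)/(4σ): 1−A = 4σT_eq⁴/S.
1−A = 4 × 5.67×10⁻⁸ × (66.2)⁴ / 37.4 = 0.117.

A ≈ 0.88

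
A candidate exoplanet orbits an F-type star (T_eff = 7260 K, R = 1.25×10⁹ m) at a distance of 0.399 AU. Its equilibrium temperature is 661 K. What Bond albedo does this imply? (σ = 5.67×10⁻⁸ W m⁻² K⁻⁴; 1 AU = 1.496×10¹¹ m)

A ≈ 0.37

d = 0.399 AU = 5.97×10¹⁰ m.
L = 4πR_⋆²σT_⋆⁴ = 4π(1.25×10⁹)² × 5.67×10⁻⁸ × (7260)⁴ = 3.09×10²⁷ W.
S = L/(4πd²) = 6.91×10⁴ W m⁻².
From T_eq⁴ = S(1−A)/(4σ): 1−A = 4σT_eq⁴/S.
1−A = 4 × 5.67×10⁻⁸ × (661)⁴ / 6.91×10⁴ = 0.627.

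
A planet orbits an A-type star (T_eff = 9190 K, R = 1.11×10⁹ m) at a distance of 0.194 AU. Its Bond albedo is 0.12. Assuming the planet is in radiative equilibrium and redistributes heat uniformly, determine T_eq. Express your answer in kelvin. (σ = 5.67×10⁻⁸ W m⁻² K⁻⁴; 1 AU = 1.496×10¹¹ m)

T_eq ≈ 1230 K

d = 0.194 AU = 2.90×10¹⁰ m.
L = 4πR_⋆²σT_⋆⁴ = 4π(1.11×10⁹)² × 5.67×10⁻⁸ × (9190)⁴ = 6.26×10²⁷ W.
S = L/(4πd²) = 5.92×10⁵ W m⁻².
Energy balance: absorbed = emitted ⇒ πR²·S(1−A) = 4πR²·σT_eq⁴, so T_eq⁴ = S(1−A)/(4σ).
T_eq = [5.92×10⁵ × 0.88 / (4 × 5.67×10⁻⁸)]^(1/4) = (2.30×10¹²)^(1/4) = 1230 K.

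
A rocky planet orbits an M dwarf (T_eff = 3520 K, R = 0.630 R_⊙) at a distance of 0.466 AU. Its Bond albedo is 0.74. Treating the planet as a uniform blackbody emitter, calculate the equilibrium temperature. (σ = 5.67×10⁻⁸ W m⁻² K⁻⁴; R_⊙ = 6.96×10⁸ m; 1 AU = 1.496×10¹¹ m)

T_eq ≈ 141 K

R_⋆ = 0.630 × 6.96×10⁸ = 4.38×10⁸ m.
d = 0.466 AU = 6.97×10¹⁰ m.
L = 4πR_⋆²σT_⋆⁴ = 4π(4.38×10⁸)² × 5.67×10⁻⁸ × (3520)⁴ = 2.10×10²⁵ W.
S = L/(4πd²) = 344 W m⁻².
Energy balance: absorbed = emitted ⇒ πR²·S(1−A) = 4πR²·σT_eq⁴, so T_eq⁴ = S(1−A)/(4σ).
T_eq = [344 × 0.26 / (4 × 5.67×10⁻⁸)]^(1/4) = (3.95×10⁸)^(1/4) = 141 K.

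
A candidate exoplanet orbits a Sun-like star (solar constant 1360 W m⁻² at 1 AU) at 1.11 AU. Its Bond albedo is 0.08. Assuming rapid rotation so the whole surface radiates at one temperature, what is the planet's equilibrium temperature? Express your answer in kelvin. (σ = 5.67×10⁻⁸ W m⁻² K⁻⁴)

T_eq ≈ 259 K

Flux at 1.11 AU: S = 1360/1.11² = 1100 W m⁻².
Energy balance: absorbed = emitted ⇒ πR²·S(1−A) = 4πR²·σT_eq⁴, so T_eq⁴ = S(1−A)/(4σ).
T_eq = [1100 × 0.92 / (4 × 5.67×10⁻⁸)]^(1/4) = (4.48×10⁹)^(1/4) = 259 K.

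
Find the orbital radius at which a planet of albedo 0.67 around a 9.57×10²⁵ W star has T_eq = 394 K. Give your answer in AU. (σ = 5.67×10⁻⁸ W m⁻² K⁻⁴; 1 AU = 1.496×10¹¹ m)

d ≈ 0.143 AU

From T_eq⁴ = L(1−A)/(16πσd²): d = √[L(1−A)/(16πσT_eq⁴)].
d = √[9.57×10²⁵ × 0.33 / (16π × 5.67×10⁻⁸ × (394)⁴)] = 2.14×10¹⁰ m = 0.143 AU.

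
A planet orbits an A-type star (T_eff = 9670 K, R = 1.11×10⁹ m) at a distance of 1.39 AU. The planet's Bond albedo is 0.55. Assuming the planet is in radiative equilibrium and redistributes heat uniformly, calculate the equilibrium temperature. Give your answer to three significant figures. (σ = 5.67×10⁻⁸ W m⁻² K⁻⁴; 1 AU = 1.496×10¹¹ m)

T_eq ≈ 409 K

d = 1.39 AU = 2.08×10¹¹ m.
L = 4πR_⋆²σT_⋆⁴ = 4π(1.11×10⁹)² × 5.67×10⁻⁸ × (9670)⁴ = 7.68×10²⁷ W.
S = L/(4πd²) = 1.41×10⁴ W m⁻².
Energy balance: absorbed = emitted ⇒ πR²·S(1−A) = 4πR²·σT_eq⁴, so T_eq⁴ = S(1−A)/(4σ).
T_eq = [1.41×10⁴ × 0.45 / (4 × 5.67×10⁻⁸)]^(1/4) = (2.80×10¹⁰)^(1/4) = 409 K.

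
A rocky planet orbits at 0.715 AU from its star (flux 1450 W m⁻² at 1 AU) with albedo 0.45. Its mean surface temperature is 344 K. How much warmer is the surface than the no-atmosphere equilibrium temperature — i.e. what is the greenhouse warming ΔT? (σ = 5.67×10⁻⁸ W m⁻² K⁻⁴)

S = 1450/0.715² = 2836 W m⁻².
T_eq = [S(1−A)/(4σ)]^(1/4) = [2836×0.55/(4×5.67×10⁻⁸)]^(1/4) = 288.0 K.
ΔT = T_surf − T_eq = 344 − 288.0.

ΔT ≈ 56.0 K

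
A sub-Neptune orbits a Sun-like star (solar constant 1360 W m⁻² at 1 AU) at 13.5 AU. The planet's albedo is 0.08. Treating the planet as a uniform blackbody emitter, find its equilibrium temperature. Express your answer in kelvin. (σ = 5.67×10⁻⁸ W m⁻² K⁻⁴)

Flux at 13.5 AU: S = 1360/13.5² = 7.46 W m⁻².
Energy balance: absorbed = emitted ⇒ πR²·S(1−A) = 4πR²·σT_eq⁴, so T_eq⁴ = S(1−A)/(4σ).
T_eq = [7.46 × 0.92 / (4 × 5.67×10⁻⁸)]^(1/4) = (3.03×10⁷)^(1/4) = 74.2 K.

T_eq ≈ 74.2 K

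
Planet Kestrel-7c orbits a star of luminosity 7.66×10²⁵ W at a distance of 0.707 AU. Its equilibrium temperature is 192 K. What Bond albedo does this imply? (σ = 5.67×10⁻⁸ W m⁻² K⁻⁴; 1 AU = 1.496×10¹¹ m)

d = 0.707 AU = 1.06×10¹¹ m.
Flux: S = L/(4πd²) = 7.66×10²⁵/(4π×(1.06×10¹¹)²) = 545 W m⁻².
From T_eq⁴ = S(1−A)/(4σ): 1−A = 4σT_eq⁴/S.
1−A = 4 × 5.67×10⁻⁸ × (192)⁴ / 545 = 0.566.

A ≈ 0.43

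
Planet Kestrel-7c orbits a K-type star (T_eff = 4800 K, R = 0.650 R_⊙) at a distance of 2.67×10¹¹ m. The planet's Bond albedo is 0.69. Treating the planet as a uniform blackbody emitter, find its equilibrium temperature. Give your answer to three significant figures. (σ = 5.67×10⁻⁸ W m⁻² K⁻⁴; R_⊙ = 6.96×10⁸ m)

T_eq ≈ 104 K

R_⋆ = 0.650 × 6.96×10⁸ = 4.52×10⁸ m.
L = 4πR_⋆²σT_⋆⁴ = 4π(4.52×10⁸)² × 5.67×10⁻⁸ × (4800)⁴ = 7.74×10²⁵ W.
S = L/(4πd²) = 86.4 W m⁻².
Energy balance: absorbed = emitted ⇒ πR²·S(1−A) = 4πR²·σT_eq⁴, so T_eq⁴ = S(1−A)/(4σ).
T_eq = [86.4 × 0.31 / (4 × 5.67×10⁻⁸)]^(1/4) = (1.18×10⁸)^(1/4) = 104 K.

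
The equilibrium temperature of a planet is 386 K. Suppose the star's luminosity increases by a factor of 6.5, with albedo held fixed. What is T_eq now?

T_eq ≈ 616 K

T_eq ∝ L^(1/4) · d^(−1/2).
T′ = 386 × 6.5^(1/4) = 616 K.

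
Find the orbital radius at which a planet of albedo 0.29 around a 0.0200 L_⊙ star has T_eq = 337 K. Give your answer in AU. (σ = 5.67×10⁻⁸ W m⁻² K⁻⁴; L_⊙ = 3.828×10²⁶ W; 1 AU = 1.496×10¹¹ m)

L = 0.0200 × 3.828×10²⁶ = 7.66×10²⁴ W.
From T_eq⁴ = L(1−A)/(16πσd²): d = √[L(1−A)/(16πσT_eq⁴)].
d = √[7.66×10²⁴ × 0.71 / (16π × 5.67×10⁻⁸ × (337)⁴)] = 1.22×10¹⁰ m = 0.0813 AU.

d ≈ 0.0813 AU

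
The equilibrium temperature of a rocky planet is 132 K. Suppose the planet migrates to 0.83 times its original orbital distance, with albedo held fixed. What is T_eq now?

T_eq ∝ L^(1/4) · d^(−1/2).
T′ = 132 / 0.83^(1/2) = 145 K.

T_eq ≈ 145 K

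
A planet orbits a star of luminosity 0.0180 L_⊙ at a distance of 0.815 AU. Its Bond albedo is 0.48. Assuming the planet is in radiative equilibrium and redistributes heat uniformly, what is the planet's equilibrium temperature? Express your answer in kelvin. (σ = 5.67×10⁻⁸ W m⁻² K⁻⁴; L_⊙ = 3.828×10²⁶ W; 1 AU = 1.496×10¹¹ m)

T_eq ≈ 95.9 K

d = 0.815 AU = 1.22×10¹¹ m.
L = 0.0180 × 3.828×10²⁶ = 6.89×10²⁴ W.
Flux: S = L/(4πd²) = 6.89×10²⁴/(4π×(1.22×10¹¹)²) = 36.9 W m⁻².
Energy balance: absorbed = emitted ⇒ πR²·S(1−A) = 4πR²·σT_eq⁴, so T_eq⁴ = S(1−A)/(4σ).
T_eq = [36.9 × 0.52 / (4 × 5.67×10⁻⁸)]^(1/4) = (8.46×10⁷)^(1/4) = 95.9 K.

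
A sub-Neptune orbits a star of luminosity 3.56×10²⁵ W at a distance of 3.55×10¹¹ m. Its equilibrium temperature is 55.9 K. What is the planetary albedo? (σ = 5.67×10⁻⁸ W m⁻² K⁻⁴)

Flux: S = L/(4πd²) = 3.56×10²⁵/(4π×(3.55×10¹¹)²) = 22.5 W m⁻².
From T_eq⁴ = S(1−A)/(4σ): 1−A = 4σT_eq⁴/S.
1−A = 4 × 5.67×10⁻⁸ × (55.9)⁴ / 22.5 = 0.099.

A ≈ 0.90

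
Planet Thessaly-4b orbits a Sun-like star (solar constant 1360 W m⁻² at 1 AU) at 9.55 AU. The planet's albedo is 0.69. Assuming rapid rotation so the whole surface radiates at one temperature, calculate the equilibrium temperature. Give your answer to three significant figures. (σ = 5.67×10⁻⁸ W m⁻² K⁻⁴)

Flux at 9.55 AU: S = 1360/9.55² = 14.9 W m⁻².
Energy balance: absorbed = emitted ⇒ πR²·S(1−A) = 4πR²·σT_eq⁴, so T_eq⁴ = S(1−A)/(4σ).
T_eq = [14.9 × 0.31 / (4 × 5.67×10⁻⁸)]^(1/4) = (2.04×10⁷)^(1/4) = 67.2 K.

T_eq ≈ 67.2 K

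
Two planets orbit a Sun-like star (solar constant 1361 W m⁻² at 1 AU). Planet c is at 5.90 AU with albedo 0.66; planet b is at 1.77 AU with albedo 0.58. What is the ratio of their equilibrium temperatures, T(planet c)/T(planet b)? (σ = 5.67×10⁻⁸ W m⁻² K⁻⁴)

T₁/T₂ ≈ 0.520

T_eq = [S₀(1−A)/(4σd²)]^(1/4), so T ∝ (1−A)^(1/4) / √d.
T₁ = [1361×0.34/(4×5.67×10⁻⁸×5.90²)]^(1/4) = 87.50 K.
T₂ = [1361×0.42/(4×5.67×10⁻⁸×1.77²)]^(1/4) = 168.41 K.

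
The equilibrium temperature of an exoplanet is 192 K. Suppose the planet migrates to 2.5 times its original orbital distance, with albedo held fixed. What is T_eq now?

T_eq ≈ 121 K

T_eq ∝ L^(1/4) · d^(−1/2).
T′ = 192 / 2.5^(1/2) = 121 K.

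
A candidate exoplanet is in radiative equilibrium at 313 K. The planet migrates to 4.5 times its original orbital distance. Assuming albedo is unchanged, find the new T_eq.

T_eq ∝ L^(1/4) · d^(−1/2).
T′ = 313 / 4.5^(1/2) = 148 K.

T_eq ≈ 148 K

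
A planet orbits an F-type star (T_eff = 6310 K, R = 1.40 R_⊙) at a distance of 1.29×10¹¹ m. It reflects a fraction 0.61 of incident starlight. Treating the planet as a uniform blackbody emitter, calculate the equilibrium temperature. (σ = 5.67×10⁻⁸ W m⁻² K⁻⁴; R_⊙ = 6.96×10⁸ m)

R_⋆ = 1.40 × 6.96×10⁸ = 9.74×10⁸ m.
L = 4πR_⋆²σT_⋆⁴ = 4π(9.74×10⁸)² × 5.67×10⁻⁸ × (6310)⁴ = 1.07×10²⁷ W.
S = L/(4πd²) = 5130 W m⁻².
Energy balance: absorbed = emitted ⇒ πR²·S(1−A) = 4πR²·σT_eq⁴, so T_eq⁴ = S(1−A)/(4σ).
T_eq = [5130 × 0.39 / (4 × 5.67×10⁻⁸)]^(1/4) = (8.82×10⁹)^(1/4) = 306 K.

T_eq ≈ 306 K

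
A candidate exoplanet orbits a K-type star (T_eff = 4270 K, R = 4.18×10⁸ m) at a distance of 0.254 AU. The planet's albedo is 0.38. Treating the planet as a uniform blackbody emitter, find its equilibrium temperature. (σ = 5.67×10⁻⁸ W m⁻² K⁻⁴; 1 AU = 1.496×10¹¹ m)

d = 0.254 AU = 3.80×10¹⁰ m.
L = 4πR_⋆²σT_⋆⁴ = 4π(4.18×10⁸)² × 5.67×10⁻⁸ × (4270)⁴ = 4.14×10²⁵ W.
S = L/(4πd²) = 2280 W m⁻².
Energy balance: absorbed = emitted ⇒ πR²·S(1−A) = 4πR²·σT_eq⁴, so T_eq⁴ = S(1−A)/(4σ).
T_eq = [2280 × 0.62 / (4 × 5.67×10⁻⁸)]^(1/4) = (6.24×10⁹)^(1/4) = 281 K.

T_eq ≈ 281 K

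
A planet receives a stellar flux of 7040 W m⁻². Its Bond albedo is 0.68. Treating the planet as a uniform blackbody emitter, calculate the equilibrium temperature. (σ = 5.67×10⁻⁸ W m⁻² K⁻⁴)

Energy balance: absorbed = emitted ⇒ πR²·S(1−A) = 4πR²·σT_eq⁴, so T_eq⁴ = S(1−A)/(4σ).
T_eq = [7040 × 0.32 / (4 × 5.67×10⁻⁸)]^(1/4) = (9.93×10⁹)^(1/4) = 316 K.

T_eq ≈ 316 K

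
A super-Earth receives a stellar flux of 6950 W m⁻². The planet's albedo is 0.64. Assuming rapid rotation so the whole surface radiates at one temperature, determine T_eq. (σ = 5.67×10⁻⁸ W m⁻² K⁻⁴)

T_eq ≈ 324 K

Energy balance: absorbed = emitted ⇒ πR²·S(1−A) = 4πR²·σT_eq⁴, so T_eq⁴ = S(1−A)/(4σ).
T_eq = [6950 × 0.36 / (4 × 5.67×10⁻⁸)]^(1/4) = (1.10×10¹⁰)^(1/4) = 324 K.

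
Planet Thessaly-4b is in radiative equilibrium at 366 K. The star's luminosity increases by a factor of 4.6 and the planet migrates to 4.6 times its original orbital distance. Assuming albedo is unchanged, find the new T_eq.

T_eq ≈ 250 K

T_eq ∝ L^(1/4) · d^(−1/2).
T′ = 366 × 4.6^(1/4) / 4.6^(1/2) = 250 K.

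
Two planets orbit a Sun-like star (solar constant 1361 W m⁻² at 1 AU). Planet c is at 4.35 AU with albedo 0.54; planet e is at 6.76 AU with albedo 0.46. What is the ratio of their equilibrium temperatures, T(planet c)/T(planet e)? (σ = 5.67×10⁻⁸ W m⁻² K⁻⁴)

T_eq = [S₀(1−A)/(4σd²)]^(1/4), so T ∝ (1−A)^(1/4) / √d.
T₁ = [1361×0.46/(4×5.67×10⁻⁸×4.35²)]^(1/4) = 109.90 K.
T₂ = [1361×0.54/(4×5.67×10⁻⁸×6.76²)]^(1/4) = 91.77 K.

T₁/T₂ ≈ 1.198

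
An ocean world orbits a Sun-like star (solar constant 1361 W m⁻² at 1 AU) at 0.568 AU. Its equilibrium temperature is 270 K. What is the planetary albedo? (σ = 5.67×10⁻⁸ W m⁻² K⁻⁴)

A ≈ 0.71

Flux at 0.568 AU: S = 1361/0.568² = 4220 W m⁻².
From T_eq⁴ = S(1−A)/(4σ): 1−A = 4σT_eq⁴/S.
1−A = 4 × 5.67×10⁻⁸ × (270)⁴ / 4220 = 0.286.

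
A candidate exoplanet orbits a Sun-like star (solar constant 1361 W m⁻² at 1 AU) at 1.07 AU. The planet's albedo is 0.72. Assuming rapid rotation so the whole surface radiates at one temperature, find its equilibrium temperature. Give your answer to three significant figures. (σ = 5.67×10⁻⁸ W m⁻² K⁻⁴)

Flux at 1.07 AU: S = 1361/1.07² = 1190 W m⁻².
Energy balance: absorbed = emitted ⇒ πR²·S(1−A) = 4πR²·σT_eq⁴, so T_eq⁴ = S(1−A)/(4σ).
T_eq = [1190 × 0.28 / (4 × 5.67×10⁻⁸)]^(1/4) = (1.47×10⁹)^(1/4) = 196 K.

T_eq ≈ 196 K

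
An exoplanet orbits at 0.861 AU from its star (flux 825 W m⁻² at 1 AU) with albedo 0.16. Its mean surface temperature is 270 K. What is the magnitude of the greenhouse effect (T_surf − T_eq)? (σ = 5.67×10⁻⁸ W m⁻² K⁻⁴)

S = 825/0.861² = 1113 W m⁻².
T_eq = [S(1−A)/(4σ)]^(1/4) = [1113×0.84/(4×5.67×10⁻⁸)]^(1/4) = 253.4 K.
ΔT = T_surf − T_eq = 270 − 253.4.

ΔT ≈ 16.6 K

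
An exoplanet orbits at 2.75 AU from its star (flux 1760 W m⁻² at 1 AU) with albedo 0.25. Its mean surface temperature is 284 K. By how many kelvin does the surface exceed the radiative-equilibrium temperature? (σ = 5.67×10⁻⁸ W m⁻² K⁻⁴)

ΔT ≈ 117.4 K

S = 1760/2.75² = 232.7 W m⁻².
T_eq = [S(1−A)/(4σ)]^(1/4) = [232.7×0.75/(4×5.67×10⁻⁸)]^(1/4) = 166.6 K.
ΔT = T_surf − T_eq = 284 − 166.6.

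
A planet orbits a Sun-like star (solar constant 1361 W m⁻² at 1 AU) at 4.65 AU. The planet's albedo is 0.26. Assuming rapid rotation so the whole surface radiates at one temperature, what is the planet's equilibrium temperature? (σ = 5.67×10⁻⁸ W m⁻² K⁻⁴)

Flux at 4.65 AU: S = 1361/4.65² = 62.9 W m⁻².
Energy balance: absorbed = emitted ⇒ πR²·S(1−A) = 4πR²·σT_eq⁴, so T_eq⁴ = S(1−A)/(4σ).
T_eq = [62.9 × 0.74 / (4 × 5.67×10⁻⁸)]^(1/4) = (2.05×10⁸)^(1/4) = 120 K.

T_eq ≈ 120 K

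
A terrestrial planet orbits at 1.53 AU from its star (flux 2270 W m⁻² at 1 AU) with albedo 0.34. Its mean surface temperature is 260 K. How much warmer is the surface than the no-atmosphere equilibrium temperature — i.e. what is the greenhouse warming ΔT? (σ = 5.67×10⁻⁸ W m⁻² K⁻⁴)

ΔT ≈ 29.5 K

S = 2270/1.53² = 969.7 W m⁻².
T_eq = [S(1−A)/(4σ)]^(1/4) = [969.7×0.66/(4×5.67×10⁻⁸)]^(1/4) = 230.5 K.
ΔT = T_surf − T_eq = 260 − 230.5.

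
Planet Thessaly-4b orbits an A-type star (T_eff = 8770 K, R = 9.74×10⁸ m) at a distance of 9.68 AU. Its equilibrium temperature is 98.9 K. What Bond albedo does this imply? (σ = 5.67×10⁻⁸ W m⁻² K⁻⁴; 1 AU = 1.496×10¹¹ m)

d = 9.68 AU = 1.45×10¹² m.
L = 4πR_⋆²σT_⋆⁴ = 4π(9.74×10⁸)² × 5.67×10⁻⁸ × (8770)⁴ = 4.00×10²⁷ W.
S = L/(4πd²) = 152 W m⁻².
From T_eq⁴ = S(1−A)/(4σ): 1−A = 4σT_eq⁴/S.
1−A = 4 × 5.67×10⁻⁸ × (98.9)⁴ / 152 = 0.143.

A ≈ 0.86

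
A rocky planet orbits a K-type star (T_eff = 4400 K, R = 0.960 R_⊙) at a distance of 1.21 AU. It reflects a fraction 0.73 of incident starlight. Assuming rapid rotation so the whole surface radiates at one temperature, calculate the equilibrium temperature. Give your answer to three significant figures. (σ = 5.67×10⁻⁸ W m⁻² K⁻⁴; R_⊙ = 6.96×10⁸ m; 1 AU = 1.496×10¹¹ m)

T_eq ≈ 136 K

R_⋆ = 0.960 × 6.96×10⁸ = 6.68×10⁸ m.
d = 1.21 AU = 1.81×10¹¹ m.
L = 4πR_⋆²σT_⋆⁴ = 4π(6.68×10⁸)² × 5.67×10⁻⁸ × (4400)⁴ = 1.19×10²⁶ W.
S = L/(4πd²) = 290 W m⁻².
Energy balance: absorbed = emitted ⇒ πR²·S(1−A) = 4πR²·σT_eq⁴, so T_eq⁴ = S(1−A)/(4σ).
T_eq = [290 × 0.27 / (4 × 5.67×10⁻⁸)]^(1/4) = (3.45×10⁸)^(1/4) = 136 K.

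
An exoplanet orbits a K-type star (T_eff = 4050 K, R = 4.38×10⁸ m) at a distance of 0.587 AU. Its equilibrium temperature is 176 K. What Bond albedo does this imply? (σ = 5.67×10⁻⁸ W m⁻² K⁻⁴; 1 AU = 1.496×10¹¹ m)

d = 0.587 AU = 8.78×10¹⁰ m.
L = 4πR_⋆²σT_⋆⁴ = 4π(4.38×10⁸)² × 5.67×10⁻⁸ × (4050)⁴ = 3.68×10²⁵ W.
S = L/(4πd²) = 380 W m⁻².
From T_eq⁴ = S(1−A)/(4σ): 1−A = 4σT_eq⁴/S.
1−A = 4 × 5.67×10⁻⁸ × (176)⁴ / 380 = 0.573.

A ≈ 0.43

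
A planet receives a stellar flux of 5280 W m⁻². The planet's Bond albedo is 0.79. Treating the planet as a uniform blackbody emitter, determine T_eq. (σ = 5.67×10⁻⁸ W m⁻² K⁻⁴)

Energy balance: absorbed = emitted ⇒ πR²·S(1−A) = 4πR²·σT_eq⁴, so T_eq⁴ = S(1−A)/(4σ).
T_eq = [5280 × 0.21 / (4 × 5.67×10⁻⁸)]^(1/4) = (4.89×10⁹)^(1/4) = 264 K.

T_eq ≈ 264 K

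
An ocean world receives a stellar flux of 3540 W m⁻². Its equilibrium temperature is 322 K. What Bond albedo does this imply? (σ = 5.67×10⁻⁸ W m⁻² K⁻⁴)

A ≈ 0.31

From T_eq⁴ = S(1−A)/(4σ): 1−A = 4σT_eq⁴/S.
1−A = 4 × 5.67×10⁻⁸ × (322)⁴ / 3540 = 0.689.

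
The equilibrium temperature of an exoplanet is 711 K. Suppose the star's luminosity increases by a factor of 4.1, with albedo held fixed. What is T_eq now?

T_eq ∝ L^(1/4) · d^(−1/2).
T′ = 711 × 4.1^(1/4) = 1010 K.

T_eq ≈ 1010 K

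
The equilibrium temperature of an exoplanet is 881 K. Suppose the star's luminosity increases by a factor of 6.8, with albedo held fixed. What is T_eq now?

T_eq ∝ L^(1/4) · d^(−1/2).
T′ = 881 × 6.8^(1/4) = 1420 K.

T_eq ≈ 1420 K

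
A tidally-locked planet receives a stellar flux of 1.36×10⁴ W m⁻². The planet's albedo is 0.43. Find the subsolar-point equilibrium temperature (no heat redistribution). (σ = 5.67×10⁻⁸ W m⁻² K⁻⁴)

T_ss ≈ 608 K

At the subsolar point the surface absorbs S(1−A) and emits σT⁴ per unit area — no factor of 4, since only the local patch is in balance.
T = [1.36×10⁴ × 0.57 / 5.67×10⁻⁸]^(1/4) = (1.37×10¹¹)^(1/4) = 608 K.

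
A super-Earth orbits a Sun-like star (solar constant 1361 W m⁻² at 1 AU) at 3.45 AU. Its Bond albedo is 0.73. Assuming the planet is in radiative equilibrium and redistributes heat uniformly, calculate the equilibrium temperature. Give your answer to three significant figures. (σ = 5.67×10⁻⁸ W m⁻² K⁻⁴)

Flux at 3.45 AU: S = 1361/3.45² = 114 W m⁻².
Energy balance: absorbed = emitted ⇒ πR²·S(1−A) = 4πR²·σT_eq⁴, so T_eq⁴ = S(1−A)/(4σ).
T_eq = [114 × 0.27 / (4 × 5.67×10⁻⁸)]^(1/4) = (1.36×10⁸)^(1/4) = 108 K.

T_eq ≈ 108 K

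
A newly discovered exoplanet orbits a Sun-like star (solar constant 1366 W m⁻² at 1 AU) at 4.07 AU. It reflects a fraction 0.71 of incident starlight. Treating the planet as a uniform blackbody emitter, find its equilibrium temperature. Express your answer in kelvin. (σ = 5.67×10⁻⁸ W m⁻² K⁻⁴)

T_eq ≈ 101 K

Flux at 4.07 AU: S = 1366/4.07² = 82.5 W m⁻².
Energy balance: absorbed = emitted ⇒ πR²·S(1−A) = 4πR²·σT_eq⁴, so T_eq⁴ = S(1−A)/(4σ).
T_eq = [82.5 × 0.29 / (4 × 5.67×10⁻⁸)]^(1/4) = (1.05×10⁸)^(1/4) = 101 K.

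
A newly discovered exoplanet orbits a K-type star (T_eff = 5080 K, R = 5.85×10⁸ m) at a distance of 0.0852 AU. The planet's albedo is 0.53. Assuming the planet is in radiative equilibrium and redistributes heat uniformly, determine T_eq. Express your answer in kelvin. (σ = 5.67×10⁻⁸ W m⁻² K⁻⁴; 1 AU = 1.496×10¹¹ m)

d = 0.0852 AU = 1.27×10¹⁰ m.
L = 4πR_⋆²σT_⋆⁴ = 4π(5.85×10⁸)² × 5.67×10⁻⁸ × (5080)⁴ = 1.62×10²⁶ W.
S = L/(4πd²) = 7.95×10⁴ W m⁻².
Energy balance: absorbed = emitted ⇒ πR²·S(1−A) = 4πR²·σT_eq⁴, so T_eq⁴ = S(1−A)/(4σ).
T_eq = [7.95×10⁴ × 0.47 / (4 × 5.67×10⁻⁸)]^(1/4) = (1.65×10¹¹)^(1/4) = 637 K.

T_eq ≈ 637 K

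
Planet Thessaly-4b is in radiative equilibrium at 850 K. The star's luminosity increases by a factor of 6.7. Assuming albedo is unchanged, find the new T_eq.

T_eq ≈ 1370 K

T_eq ∝ L^(1/4) · d^(−1/2).
T′ = 850 × 6.7^(1/4) = 1370 K.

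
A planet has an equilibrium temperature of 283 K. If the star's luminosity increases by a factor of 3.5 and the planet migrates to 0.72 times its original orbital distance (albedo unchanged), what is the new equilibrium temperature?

T_eq ∝ L^(1/4) · d^(−1/2).
T′ = 283 × 3.5^(1/4) / 0.72^(1/2) = 456 K.

T_eq ≈ 456 K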